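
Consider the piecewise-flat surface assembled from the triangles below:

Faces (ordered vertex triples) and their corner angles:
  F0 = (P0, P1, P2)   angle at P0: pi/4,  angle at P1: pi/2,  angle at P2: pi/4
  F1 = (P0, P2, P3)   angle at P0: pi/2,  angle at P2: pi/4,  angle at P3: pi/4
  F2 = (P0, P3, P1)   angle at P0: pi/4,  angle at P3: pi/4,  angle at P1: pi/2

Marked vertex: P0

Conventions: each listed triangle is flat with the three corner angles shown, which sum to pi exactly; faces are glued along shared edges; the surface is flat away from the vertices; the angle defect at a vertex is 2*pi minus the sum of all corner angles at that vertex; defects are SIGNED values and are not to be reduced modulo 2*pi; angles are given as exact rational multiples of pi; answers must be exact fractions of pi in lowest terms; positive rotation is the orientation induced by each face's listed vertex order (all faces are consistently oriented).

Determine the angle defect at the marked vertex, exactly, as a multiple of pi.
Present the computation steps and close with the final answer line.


Sum of corner angles at P0: pi
defect = 2*pi - pi

Answer: defect(P0) = pi


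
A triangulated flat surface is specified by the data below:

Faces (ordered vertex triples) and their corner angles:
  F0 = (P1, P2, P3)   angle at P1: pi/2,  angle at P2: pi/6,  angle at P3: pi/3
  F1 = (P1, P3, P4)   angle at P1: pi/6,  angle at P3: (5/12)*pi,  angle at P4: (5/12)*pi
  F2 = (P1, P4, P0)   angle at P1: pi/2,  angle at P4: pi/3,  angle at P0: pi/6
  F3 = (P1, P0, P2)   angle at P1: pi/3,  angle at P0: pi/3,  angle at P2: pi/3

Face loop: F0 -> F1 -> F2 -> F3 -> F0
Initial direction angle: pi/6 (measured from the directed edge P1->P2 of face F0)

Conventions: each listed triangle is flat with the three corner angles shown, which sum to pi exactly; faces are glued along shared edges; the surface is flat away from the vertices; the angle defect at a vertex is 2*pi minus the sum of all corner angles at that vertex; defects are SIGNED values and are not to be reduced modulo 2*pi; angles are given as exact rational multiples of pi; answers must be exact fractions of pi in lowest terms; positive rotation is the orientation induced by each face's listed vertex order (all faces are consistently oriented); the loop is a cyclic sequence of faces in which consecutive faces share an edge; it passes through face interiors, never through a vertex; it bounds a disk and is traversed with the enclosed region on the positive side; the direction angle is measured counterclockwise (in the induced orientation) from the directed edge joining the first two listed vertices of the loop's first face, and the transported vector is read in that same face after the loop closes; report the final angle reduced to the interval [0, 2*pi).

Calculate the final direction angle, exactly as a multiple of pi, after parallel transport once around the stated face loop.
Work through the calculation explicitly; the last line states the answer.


enclosed vertex P1: corner angles sum to (3/2)*pi, defect = 2*pi - (3/2)*pi = pi/2
summing the enclosed defects onto the initial angle, mod 2*pi in the induced orientation:
final angle = pi/6 + pi/2 = (2/3)*pi (mod 2*pi)

Answer: final direction angle = (2/3)*pi


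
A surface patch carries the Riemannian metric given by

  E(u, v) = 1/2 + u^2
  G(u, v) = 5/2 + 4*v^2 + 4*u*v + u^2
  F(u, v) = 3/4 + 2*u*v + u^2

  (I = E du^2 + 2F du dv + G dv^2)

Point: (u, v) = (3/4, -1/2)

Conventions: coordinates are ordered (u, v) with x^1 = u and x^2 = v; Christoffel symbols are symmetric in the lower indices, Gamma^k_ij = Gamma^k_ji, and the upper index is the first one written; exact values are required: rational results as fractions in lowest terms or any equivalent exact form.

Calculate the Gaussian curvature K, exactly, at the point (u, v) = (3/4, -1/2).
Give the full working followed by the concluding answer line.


E = 17/16, F = 9/16, G = 41/16, EG - F^2 = 77/32 at the point
E_u = 3/2, E_v = 0, F_u = 1/2, F_v = 3/2, G_u = -1/2, G_v = -1
E_vv = 0, F_uv = 2, G_uu = 2
By Brioschi, K is (det M1 - det M2) divided by (EG - F^2) squared.
M1 = [[-E_vv/2 + F_uv - G_uu/2, E_u/2, F_u - E_v/2], [F_v - G_u/2, E, F], [G_v/2, F, G]] = [[1, 3/4, 1/2], [7/4, 17/16, 9/16], [-1/2, 9/16, 41/16]]; det M1 = -105/256
M2 = [[0, E_v/2, G_u/2], [E_v/2, E, F], [G_u/2, F, G]] = [[0, 0, -1/4], [0, 17/16, 9/16], [-1/4, 9/16, 41/16]]; det M2 = -17/256
det M1 - det M2 = -11/32; K = -11/32 / (77/32)^2 = -32/539

Answer: K = -32/539


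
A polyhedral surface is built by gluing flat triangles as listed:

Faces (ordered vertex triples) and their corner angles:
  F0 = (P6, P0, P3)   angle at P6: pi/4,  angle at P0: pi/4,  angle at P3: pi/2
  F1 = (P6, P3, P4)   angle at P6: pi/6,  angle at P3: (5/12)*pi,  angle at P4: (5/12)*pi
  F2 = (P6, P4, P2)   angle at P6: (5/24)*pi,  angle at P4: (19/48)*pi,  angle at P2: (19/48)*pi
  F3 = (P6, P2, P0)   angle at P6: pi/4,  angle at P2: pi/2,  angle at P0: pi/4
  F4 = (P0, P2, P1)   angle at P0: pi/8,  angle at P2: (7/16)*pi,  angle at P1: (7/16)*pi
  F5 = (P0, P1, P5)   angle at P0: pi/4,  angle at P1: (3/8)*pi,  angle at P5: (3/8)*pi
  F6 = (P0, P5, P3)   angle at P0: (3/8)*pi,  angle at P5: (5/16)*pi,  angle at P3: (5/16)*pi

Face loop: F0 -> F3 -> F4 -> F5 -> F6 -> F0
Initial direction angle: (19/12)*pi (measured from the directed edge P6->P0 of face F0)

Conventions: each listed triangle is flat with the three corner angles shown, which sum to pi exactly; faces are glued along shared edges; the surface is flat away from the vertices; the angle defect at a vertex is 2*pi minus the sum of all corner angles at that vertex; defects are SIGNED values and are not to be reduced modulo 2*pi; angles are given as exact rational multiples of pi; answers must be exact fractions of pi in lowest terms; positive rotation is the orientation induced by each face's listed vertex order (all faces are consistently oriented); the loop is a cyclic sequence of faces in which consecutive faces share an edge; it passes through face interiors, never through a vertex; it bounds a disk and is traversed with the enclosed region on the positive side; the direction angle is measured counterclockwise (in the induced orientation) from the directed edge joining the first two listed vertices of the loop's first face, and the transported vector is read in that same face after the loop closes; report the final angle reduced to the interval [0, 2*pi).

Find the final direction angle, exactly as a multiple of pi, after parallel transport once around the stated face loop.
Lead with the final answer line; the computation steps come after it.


Answer: final direction angle = pi/3

enclosed vertex P0: corner angles sum to (5/4)*pi, defect = 2*pi - (5/4)*pi = (3/4)*pi
the final direction is the initial angle plus the enclosed defects, taken mod 2*pi in the induced orientation
final angle = (19/12)*pi + (3/4)*pi = pi/3 (mod 2*pi)


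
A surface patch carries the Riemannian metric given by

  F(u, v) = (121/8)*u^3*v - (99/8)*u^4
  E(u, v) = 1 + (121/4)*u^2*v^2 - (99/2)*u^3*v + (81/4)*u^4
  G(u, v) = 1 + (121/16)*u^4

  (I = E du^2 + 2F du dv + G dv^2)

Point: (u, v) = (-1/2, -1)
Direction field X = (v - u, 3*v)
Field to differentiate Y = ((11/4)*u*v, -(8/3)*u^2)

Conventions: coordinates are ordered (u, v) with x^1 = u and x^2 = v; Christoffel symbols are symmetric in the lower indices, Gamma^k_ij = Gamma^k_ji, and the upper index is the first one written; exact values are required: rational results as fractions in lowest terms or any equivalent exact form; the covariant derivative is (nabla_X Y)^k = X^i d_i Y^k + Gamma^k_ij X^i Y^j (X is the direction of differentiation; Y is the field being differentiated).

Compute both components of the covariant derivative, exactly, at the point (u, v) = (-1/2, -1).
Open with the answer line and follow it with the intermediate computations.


Answer: (nabla_X Y)^u = 4807/486, (nabla_X Y)^v = 3313/6318

E = 233/64, F = 143/128, G = 377/256 at the point
E_u = -13/4, E_v = -143/16, F_u = -165/32, F_v = -121/64, G_u = -121/32, G_v = 0
EG - F^2 = 1053/256;  g^inv = (256/1053) * [[377/256, -143/128], [-143/128, 233/64]]
first-kind symbols [ij,l] = (1/2)(d_i g_jl + d_j g_il - d_l g_ij): [uu,u] = E_u/2 = -13/8, [uu,v] = F_u - E_v/2 = -11/16, [uv,u] = E_v/2 = -143/32, [uv,v] = G_u/2 = -121/64, [vv,u] = F_v - G_u/2 = 0, [vv,v] = G_v/2 = 0
Gamma^u_ij = (G*[ij,u] - F*[ij,v])/(EG - F^2), Gamma^v_ij = (E*[ij,v] - F*[ij,u])/(EG - F^2)
Gamma_uuu = -32/81, Gamma_uuv = -88/81, Gamma_uvv = 0, Gamma_vuu = -176/1053, Gamma_vuv = -484/1053, Gamma_vvv = 0
X = (-1/2, -3), Y = (11/8, -2/3) at the point


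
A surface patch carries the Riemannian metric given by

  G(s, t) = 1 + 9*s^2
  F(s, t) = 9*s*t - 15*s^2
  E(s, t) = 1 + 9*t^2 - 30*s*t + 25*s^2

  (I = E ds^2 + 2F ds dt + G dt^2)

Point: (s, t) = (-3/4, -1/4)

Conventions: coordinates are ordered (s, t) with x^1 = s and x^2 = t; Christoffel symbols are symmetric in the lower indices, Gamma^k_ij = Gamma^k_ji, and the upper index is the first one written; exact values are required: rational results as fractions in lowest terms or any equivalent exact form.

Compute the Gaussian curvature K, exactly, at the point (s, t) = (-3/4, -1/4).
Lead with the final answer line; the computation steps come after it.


Answer: K = -2304/58081

E = 10, F = -27/4, G = 97/16, EG - F^2 = 241/16 at the point
E_s = -30, E_t = 18, F_s = 81/4, F_t = -27/4, G_s = -27/2, G_t = 0
E_tt = 18, F_st = 9, G_ss = 18
Using the Brioschi determinant formula for K from the metric derivatives:
M1 = [[-E_tt/2 + F_st - G_ss/2, E_s/2, F_s - E_t/2], [F_t - G_s/2, E, F], [G_t/2, F, G]] = [[-9, -15, 45/4], [0, 10, -27/4], [0, -27/4, 97/16]]; det M1 = -2169/16
M2 = [[0, E_t/2, G_s/2], [E_t/2, E, F], [G_s/2, F, G]] = [[0, 9, -27/4], [9, 10, -27/4], [-27/4, -27/4, 97/16]]; det M2 = -2025/16
det M1 - det M2 = -9; K = -9 / (241/16)^2 = -2304/58081


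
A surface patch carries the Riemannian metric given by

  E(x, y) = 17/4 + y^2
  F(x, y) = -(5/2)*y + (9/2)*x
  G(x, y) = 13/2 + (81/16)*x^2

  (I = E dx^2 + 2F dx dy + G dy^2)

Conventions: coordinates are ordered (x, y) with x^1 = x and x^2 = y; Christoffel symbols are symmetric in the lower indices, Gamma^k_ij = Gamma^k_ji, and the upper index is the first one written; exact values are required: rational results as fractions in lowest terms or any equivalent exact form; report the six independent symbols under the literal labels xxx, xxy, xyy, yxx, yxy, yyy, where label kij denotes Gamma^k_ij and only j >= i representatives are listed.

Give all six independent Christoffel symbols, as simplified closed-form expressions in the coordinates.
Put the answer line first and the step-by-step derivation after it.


Answer: Gamma_xxx = (288*x*y - 1296*x - 160*y^2 + 720*y)/(324*x^2*y^2 + 81*x^2 + 1440*x*y + 16*y^2 + 1768), Gamma_xxy = (324*x^2*y - 1458*x^2 + 810*x*y + 416*y)/(324*x^2*y^2 + 81*x^2 + 1440*x*y + 16*y^2 + 1768), Gamma_xyy = (-6561*x^3 - 3240*x^2 - 8424*x - 4160)/(1296*x^2*y^2 + 324*x^2 + 5760*x*y + 64*y^2 + 7072), Gamma_yxx = (-64*y^3 + 288*y^2 - 272*y + 1224)/(324*x^2*y^2 + 81*x^2 + 1440*x*y + 16*y^2 + 1768), Gamma_yxy = (324*x*y^2 - 288*x*y + 1377*x + 160*y^2)/(324*x^2*y^2 + 81*x^2 + 1440*x*y + 16*y^2 + 1768), Gamma_yyy = (1458*x^2 - 810*x*y + 720*x - 400*y)/(324*x^2*y^2 + 81*x^2 + 1440*x*y + 16*y^2 + 1768)

E = 17/4 + y^2; F = -(5/2)*y + (9/2)*x; G = 13/2 + (81/16)*x^2
Gamma^k_ij = (1/2) g^{kl} (d_i g_jl + d_j g_il - d_l g_ij), with g^inv = (1/(EG-F^2)) [[G, -F], [-F, E]]
first partials: E_x = 0, E_y = 2*y, F_x = 9/2, F_y = -5/2, G_x = (81/8)*x, G_y = 0
D = EG - F^2 = 221/8 + (1/4)*y^2 + (45/2)*x*y + (81/64)*x^2 + (81/16)*x^2*y^2
expanded: Gamma^x_xx = (G E_x - 2F F_x + F E_y)/(2D), Gamma^x_xy = (G E_y - F G_x)/(2D), Gamma^x_yy = (2G F_y - G G_x - F G_y)/(2D), Gamma^y_xx = (2E F_x - E E_y - F E_x)/(2D), Gamma^y_xy = (E G_x - F E_y)/(2D), Gamma^y_yy = (E G_y - 2F F_y + F G_x)/(2D); substitute and cancel common factors


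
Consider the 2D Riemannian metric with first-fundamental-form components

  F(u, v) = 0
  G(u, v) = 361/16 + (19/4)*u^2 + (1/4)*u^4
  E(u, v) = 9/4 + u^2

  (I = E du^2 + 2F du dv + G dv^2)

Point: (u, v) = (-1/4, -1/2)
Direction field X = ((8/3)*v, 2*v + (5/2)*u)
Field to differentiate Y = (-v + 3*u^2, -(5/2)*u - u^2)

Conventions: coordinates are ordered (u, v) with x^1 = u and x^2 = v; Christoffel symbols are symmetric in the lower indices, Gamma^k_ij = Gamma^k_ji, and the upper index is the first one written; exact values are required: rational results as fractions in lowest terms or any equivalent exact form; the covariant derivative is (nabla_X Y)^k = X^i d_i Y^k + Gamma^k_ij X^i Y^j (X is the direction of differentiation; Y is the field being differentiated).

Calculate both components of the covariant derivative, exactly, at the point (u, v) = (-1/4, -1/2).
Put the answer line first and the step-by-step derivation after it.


Answer: (nabla_X Y)^u = 9989/3072, (nabla_X Y)^v = 6767/2448

E = 37/16, F = 0, G = 23409/1024 at the point
E_u = -1/2, E_v = 0, F_u = 0, F_v = 0, G_u = -153/64, G_v = 0
EG - F^2 = 866133/16384;  g^inv = (16384/866133) * [[23409/1024, 0], [0, 37/16]]
first-kind symbols [ij,l] = (1/2)(d_i g_jl + d_j g_il - d_l g_ij): [uu,u] = E_u/2 = -1/4, [uu,v] = F_u - E_v/2 = 0, [uv,u] = E_v/2 = 0, [uv,v] = G_u/2 = -153/128, [vv,u] = F_v - G_u/2 = 153/128, [vv,v] = G_v/2 = 0
Gamma^u_ij = (G*[ij,u] - F*[ij,v])/(EG - F^2), Gamma^v_ij = (E*[ij,v] - F*[ij,u])/(EG - F^2)
Gamma_uuu = -4/37, Gamma_uuv = 0, Gamma_uvv = 153/296, Gamma_vuu = 0, Gamma_vuv = -8/153, Gamma_vvv = 0
X = (-4/3, -13/8), Y = (11/16, 9/16) at the point


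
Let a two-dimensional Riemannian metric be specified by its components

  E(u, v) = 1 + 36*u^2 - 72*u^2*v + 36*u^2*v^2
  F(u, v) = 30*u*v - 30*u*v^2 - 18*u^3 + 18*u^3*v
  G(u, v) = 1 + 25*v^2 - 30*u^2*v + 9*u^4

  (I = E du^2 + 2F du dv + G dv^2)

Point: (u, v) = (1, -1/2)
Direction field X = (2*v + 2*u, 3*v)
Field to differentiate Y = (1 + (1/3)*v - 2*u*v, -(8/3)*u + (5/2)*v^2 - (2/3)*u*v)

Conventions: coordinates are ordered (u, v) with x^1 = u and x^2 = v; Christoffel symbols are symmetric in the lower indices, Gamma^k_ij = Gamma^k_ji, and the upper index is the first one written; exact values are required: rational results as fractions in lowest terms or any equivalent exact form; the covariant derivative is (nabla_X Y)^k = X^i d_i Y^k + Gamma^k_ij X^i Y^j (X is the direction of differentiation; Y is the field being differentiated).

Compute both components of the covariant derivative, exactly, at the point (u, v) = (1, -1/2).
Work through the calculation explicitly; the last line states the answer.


E = 82, F = -99/2, G = 125/4 at the point
E_u = 162, E_v = -108, F_u = -207/2, F_v = 78, G_u = 66, G_v = -55
EG - F^2 = 449/4;  g^inv = (4/449) * [[125/4, 99/2], [99/2, 82]]
first-kind symbols [ij,l] = (1/2)(d_i g_jl + d_j g_il - d_l g_ij): [uu,u] = E_u/2 = 81, [uu,v] = F_u - E_v/2 = -99/2, [uv,u] = E_v/2 = -54, [uv,v] = G_u/2 = 33, [vv,u] = F_v - G_u/2 = 45, [vv,v] = G_v/2 = -55/2
Gamma^u_ij = (G*[ij,u] - F*[ij,v])/(EG - F^2), Gamma^v_ij = (E*[ij,v] - F*[ij,u])/(EG - F^2)
Gamma_uuu = 324/449, Gamma_uuv = -216/449, Gamma_uvv = 180/449, Gamma_vuu = -198/449, Gamma_vuv = 132/449, Gamma_vvv = -110/449
X = (1, -3/2), Y = (11/6, -41/24) at the point

Answer: (nabla_X Y)^u = 14359/1796, (nabla_X Y)^v = -3559/10776


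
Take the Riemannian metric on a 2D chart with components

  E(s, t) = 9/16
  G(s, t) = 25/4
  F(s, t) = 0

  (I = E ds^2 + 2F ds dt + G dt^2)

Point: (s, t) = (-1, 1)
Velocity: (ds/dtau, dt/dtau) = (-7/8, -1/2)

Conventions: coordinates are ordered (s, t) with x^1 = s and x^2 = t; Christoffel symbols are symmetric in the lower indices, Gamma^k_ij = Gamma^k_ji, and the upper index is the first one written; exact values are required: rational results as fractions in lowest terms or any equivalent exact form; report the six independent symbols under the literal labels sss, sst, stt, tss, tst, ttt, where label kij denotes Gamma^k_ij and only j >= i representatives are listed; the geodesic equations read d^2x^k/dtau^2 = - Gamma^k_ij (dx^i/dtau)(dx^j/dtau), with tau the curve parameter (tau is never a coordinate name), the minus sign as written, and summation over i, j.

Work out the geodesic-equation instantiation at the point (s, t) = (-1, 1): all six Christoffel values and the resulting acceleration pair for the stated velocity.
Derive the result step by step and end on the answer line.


E = 9/16, F = 0, G = 25/4 at the point
E_s = 0, E_t = 0, F_s = 0, F_t = 0, G_s = 0, G_t = 0
EG - F^2 = 225/64;  g^inv = (64/225) * [[25/4, 0], [0, 9/16]]
first-kind symbols [ij,l] = (1/2)(d_i g_jl + d_j g_il - d_l g_ij): [ss,s] = E_s/2 = 0, [ss,t] = F_s - E_t/2 = 0, [st,s] = E_t/2 = 0, [st,t] = G_s/2 = 0, [tt,s] = F_t - G_s/2 = 0, [tt,t] = G_t/2 = 0
Gamma^s_ij = (G*[ij,s] - F*[ij,t])/(EG - F^2), Gamma^t_ij = (E*[ij,t] - F*[ij,s])/(EG - F^2)
Gamma_sss = 0, Gamma_sst = 0, Gamma_stt = 0, Gamma_tss = 0, Gamma_tst = 0, Gamma_ttt = 0
d^2s/dtau^2 = -(Gamma_sss*(-7/8)^2 + 2*Gamma_sst*(-7/8)*(-1/2) + Gamma_stt*(-1/2)^2) = 0
d^2t/dtau^2 = -(Gamma_tss*(-7/8)^2 + 2*Gamma_tst*(-7/8)*(-1/2) + Gamma_ttt*(-1/2)^2) = 0

Answer: Gamma_sss = 0, Gamma_sst = 0, Gamma_stt = 0, Gamma_tss = 0, Gamma_tst = 0, Gamma_ttt = 0; accelerations (d^2s/dtau^2, d^2t/dtau^2) = (0, 0)


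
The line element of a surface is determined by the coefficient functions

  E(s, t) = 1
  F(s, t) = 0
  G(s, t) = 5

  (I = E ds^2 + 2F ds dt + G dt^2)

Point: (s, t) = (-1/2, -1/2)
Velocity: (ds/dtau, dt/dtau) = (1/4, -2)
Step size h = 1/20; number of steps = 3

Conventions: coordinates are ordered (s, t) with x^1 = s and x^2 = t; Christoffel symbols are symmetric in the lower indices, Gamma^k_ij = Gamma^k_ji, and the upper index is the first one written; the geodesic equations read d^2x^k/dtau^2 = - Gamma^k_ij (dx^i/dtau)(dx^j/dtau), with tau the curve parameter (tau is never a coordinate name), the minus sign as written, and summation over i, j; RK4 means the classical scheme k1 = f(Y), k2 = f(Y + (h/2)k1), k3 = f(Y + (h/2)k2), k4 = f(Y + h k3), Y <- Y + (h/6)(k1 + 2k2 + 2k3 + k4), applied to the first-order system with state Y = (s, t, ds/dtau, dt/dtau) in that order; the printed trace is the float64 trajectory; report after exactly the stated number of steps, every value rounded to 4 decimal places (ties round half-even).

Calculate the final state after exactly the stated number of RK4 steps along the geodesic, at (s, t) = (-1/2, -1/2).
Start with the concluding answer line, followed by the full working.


Answer: s = -0.4625, t = -0.8000, ds/dtau = 0.2500, dt/dtau = -2.0000

f(Y) = (ds/dtau, dt/dtau, -Gamma^s_ij Y'^i Y'^j, -Gamma^t_ij Y'^i Y'^j) with the Gammas evaluated at the stage position; h = 0.050000; intermediate values shown to 6 dp
step 0: s = -0.5000, t = -0.5000, ds/dtau = 0.2500, dt/dtau = -2.0000
step 1:
  k1: at (s, t) = (-0.500000, -0.500000), (ds/dtau, dt/dtau) = (0.250000, -2.000000); Gamma_sss = 0.000000, Gamma_sst = 0.000000, Gamma_stt = 0.000000, Gamma_tss = 0.000000, Gamma_tst = 0.000000, Gamma_ttt = 0.000000; k1 = (0.250000, -2.000000, 0.000000, 0.000000)
  k2: at (s, t) = (-0.493750, -0.550000), (ds/dtau, dt/dtau) = (0.250000, -2.000000); Gamma_sss = 0.000000, Gamma_sst = 0.000000, Gamma_stt = 0.000000, Gamma_tss = 0.000000, Gamma_tst = 0.000000, Gamma_ttt = 0.000000; k2 = (0.250000, -2.000000, 0.000000, 0.000000)
  k3: at (s, t) = (-0.493750, -0.550000), (ds/dtau, dt/dtau) = (0.250000, -2.000000); Gamma_sss = 0.000000, Gamma_sst = 0.000000, Gamma_stt = 0.000000, Gamma_tss = 0.000000, Gamma_tst = 0.000000, Gamma_ttt = 0.000000; k3 = (0.250000, -2.000000, 0.000000, 0.000000)
  k4: at (s, t) = (-0.487500, -0.600000), (ds/dtau, dt/dtau) = (0.250000, -2.000000); Gamma_sss = 0.000000, Gamma_sst = 0.000000, Gamma_stt = 0.000000, Gamma_tss = 0.000000, Gamma_tst = 0.000000, Gamma_ttt = 0.000000; k4 = (0.250000, -2.000000, 0.000000, 0.000000)
  Y <- Y + (h/6)(k1 + 2k2 + 2k3 + k4): s = -0.4875, t = -0.6000, ds/dtau = 0.2500, dt/dtau = -2.0000
step 2:
  k1: at (s, t) = (-0.487500, -0.600000), (ds/dtau, dt/dtau) = (0.250000, -2.000000); Gamma_sss = 0.000000, Gamma_sst = 0.000000, Gamma_stt = 0.000000, Gamma_tss = 0.000000, Gamma_tst = 0.000000, Gamma_ttt = 0.000000; k1 = (0.250000, -2.000000, 0.000000, 0.000000)
  k2: at (s, t) = (-0.481250, -0.650000), (ds/dtau, dt/dtau) = (0.250000, -2.000000); Gamma_sss = 0.000000, Gamma_sst = 0.000000, Gamma_stt = 0.000000, Gamma_tss = 0.000000, Gamma_tst = 0.000000, Gamma_ttt = 0.000000; k2 = (0.250000, -2.000000, 0.000000, 0.000000)
  k3: at (s, t) = (-0.481250, -0.650000), (ds/dtau, dt/dtau) = (0.250000, -2.000000); Gamma_sss = 0.000000, Gamma_sst = 0.000000, Gamma_stt = 0.000000, Gamma_tss = 0.000000, Gamma_tst = 0.000000, Gamma_ttt = 0.000000; k3 = (0.250000, -2.000000, 0.000000, 0.000000)
  k4: at (s, t) = (-0.475000, -0.700000), (ds/dtau, dt/dtau) = (0.250000, -2.000000); Gamma_sss = 0.000000, Gamma_sst = 0.000000, Gamma_stt = 0.000000, Gamma_tss = 0.000000, Gamma_tst = 0.000000, Gamma_ttt = 0.000000; k4 = (0.250000, -2.000000, 0.000000, 0.000000)
  Y <- Y + (h/6)(k1 + 2k2 + 2k3 + k4): s = -0.4750, t = -0.7000, ds/dtau = 0.2500, dt/dtau = -2.0000
step 3:
  k1: at (s, t) = (-0.475000, -0.700000), (ds/dtau, dt/dtau) = (0.250000, -2.000000); Gamma_sss = 0.000000, Gamma_sst = 0.000000, Gamma_stt = 0.000000, Gamma_tss = 0.000000, Gamma_tst = 0.000000, Gamma_ttt = 0.000000; k1 = (0.250000, -2.000000, 0.000000, 0.000000)
  k2: at (s, t) = (-0.468750, -0.750000), (ds/dtau, dt/dtau) = (0.250000, -2.000000); Gamma_sss = 0.000000, Gamma_sst = 0.000000, Gamma_stt = 0.000000, Gamma_tss = 0.000000, Gamma_tst = 0.000000, Gamma_ttt = 0.000000; k2 = (0.250000, -2.000000, 0.000000, 0.000000)
  k3: at (s, t) = (-0.468750, -0.750000), (ds/dtau, dt/dtau) = (0.250000, -2.000000); Gamma_sss = 0.000000, Gamma_sst = 0.000000, Gamma_stt = 0.000000, Gamma_tss = 0.000000, Gamma_tst = 0.000000, Gamma_ttt = 0.000000; k3 = (0.250000, -2.000000, 0.000000, 0.000000)
  k4: at (s, t) = (-0.462500, -0.800000), (ds/dtau, dt/dtau) = (0.250000, -2.000000); Gamma_sss = 0.000000, Gamma_sst = 0.000000, Gamma_stt = 0.000000, Gamma_tss = 0.000000, Gamma_tst = 0.000000, Gamma_ttt = 0.000000; k4 = (0.250000, -2.000000, 0.000000, 0.000000)
  Y <- Y + (h/6)(k1 + 2k2 + 2k3 + k4): s = -0.4625, t = -0.8000, ds/dtau = 0.2500, dt/dtau = -2.0000


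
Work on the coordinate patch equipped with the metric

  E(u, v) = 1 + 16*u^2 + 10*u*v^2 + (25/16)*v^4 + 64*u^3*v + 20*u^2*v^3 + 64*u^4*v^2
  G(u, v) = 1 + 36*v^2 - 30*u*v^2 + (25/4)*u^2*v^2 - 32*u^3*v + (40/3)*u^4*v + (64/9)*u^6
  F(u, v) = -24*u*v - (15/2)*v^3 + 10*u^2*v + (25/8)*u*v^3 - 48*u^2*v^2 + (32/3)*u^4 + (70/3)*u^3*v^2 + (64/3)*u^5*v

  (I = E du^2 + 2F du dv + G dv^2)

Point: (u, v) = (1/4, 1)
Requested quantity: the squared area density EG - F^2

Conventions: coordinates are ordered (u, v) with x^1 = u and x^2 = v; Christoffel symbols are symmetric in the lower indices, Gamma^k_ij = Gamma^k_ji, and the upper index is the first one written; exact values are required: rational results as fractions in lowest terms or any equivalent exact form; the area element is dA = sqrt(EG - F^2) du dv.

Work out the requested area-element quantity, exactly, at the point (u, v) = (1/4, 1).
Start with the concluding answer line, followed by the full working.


Answer: EG - F^2 = 5329/144

E = 137/16, F = -44/3, G = 265/9; EG - F^2 = 5329/144


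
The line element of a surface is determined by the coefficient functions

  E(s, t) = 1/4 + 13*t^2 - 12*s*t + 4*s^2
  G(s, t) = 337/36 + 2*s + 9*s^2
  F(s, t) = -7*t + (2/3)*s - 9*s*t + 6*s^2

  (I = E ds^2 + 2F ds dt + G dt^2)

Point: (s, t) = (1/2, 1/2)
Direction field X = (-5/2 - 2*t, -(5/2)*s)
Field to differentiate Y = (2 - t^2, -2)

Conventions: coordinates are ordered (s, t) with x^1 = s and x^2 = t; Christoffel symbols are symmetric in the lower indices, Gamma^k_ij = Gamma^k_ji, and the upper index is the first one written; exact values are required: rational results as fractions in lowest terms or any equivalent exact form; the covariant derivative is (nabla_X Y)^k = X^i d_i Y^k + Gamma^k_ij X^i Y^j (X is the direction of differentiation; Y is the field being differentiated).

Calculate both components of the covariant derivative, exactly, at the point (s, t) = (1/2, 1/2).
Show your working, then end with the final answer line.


E = 3/2, F = -47/12, G = 227/18 at the point
E_s = -2, E_t = 7, F_s = 13/6, F_t = -23/2, G_s = 11, G_t = 0
EG - F^2 = 515/144;  g^inv = (144/515) * [[227/18, 47/12], [47/12, 3/2]]
first-kind symbols [ij,l] = (1/2)(d_i g_jl + d_j g_il - d_l g_ij): [ss,s] = E_s/2 = -1, [ss,t] = F_s - E_t/2 = -4/3, [st,s] = E_t/2 = 7/2, [st,t] = G_s/2 = 11/2, [tt,s] = F_t - G_s/2 = -17, [tt,t] = G_t/2 = 0
Gamma^s_ij = (G*[ij,s] - F*[ij,t])/(EG - F^2), Gamma^t_ij = (E*[ij,t] - F*[ij,s])/(EG - F^2)
Gamma_sss = -2568/515, Gamma_sst = 9458/515, Gamma_stt = -30872/515, Gamma_tss = -852/515, Gamma_tst = 3162/515, Gamma_ttt = -9588/515
X = (-7/2, -5/4), Y = (7/4, -2) at the point

Answer: (nabla_X Y)^s = -24465/824, (nabla_X Y)^t = -5655/824


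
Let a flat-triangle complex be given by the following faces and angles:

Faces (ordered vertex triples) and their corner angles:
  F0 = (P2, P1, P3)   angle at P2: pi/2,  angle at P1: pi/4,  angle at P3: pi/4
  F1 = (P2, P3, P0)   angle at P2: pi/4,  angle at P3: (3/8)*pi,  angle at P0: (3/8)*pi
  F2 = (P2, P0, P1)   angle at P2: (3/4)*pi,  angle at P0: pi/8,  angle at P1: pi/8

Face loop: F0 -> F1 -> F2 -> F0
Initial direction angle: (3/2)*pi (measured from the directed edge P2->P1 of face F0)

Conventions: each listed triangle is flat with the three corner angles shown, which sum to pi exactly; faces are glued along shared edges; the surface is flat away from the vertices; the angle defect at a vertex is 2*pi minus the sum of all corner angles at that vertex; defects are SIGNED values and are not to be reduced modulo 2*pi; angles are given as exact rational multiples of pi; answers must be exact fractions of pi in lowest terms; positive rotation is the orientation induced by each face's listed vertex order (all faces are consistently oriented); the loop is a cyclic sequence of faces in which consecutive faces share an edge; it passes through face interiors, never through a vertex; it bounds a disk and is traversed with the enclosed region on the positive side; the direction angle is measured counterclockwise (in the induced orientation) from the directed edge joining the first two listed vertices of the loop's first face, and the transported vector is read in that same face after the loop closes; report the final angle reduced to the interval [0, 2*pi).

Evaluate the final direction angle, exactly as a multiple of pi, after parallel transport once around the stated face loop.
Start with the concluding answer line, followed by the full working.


Answer: final direction angle = 0

enclosed vertex P2: corner angles sum to (3/2)*pi, defect = 2*pi - (3/2)*pi = pi/2
holonomy = initial angle + sum of enclosed defects (mod 2*pi), positive in the induced orientation
final angle = (3/2)*pi + pi/2 = 0 (mod 2*pi)


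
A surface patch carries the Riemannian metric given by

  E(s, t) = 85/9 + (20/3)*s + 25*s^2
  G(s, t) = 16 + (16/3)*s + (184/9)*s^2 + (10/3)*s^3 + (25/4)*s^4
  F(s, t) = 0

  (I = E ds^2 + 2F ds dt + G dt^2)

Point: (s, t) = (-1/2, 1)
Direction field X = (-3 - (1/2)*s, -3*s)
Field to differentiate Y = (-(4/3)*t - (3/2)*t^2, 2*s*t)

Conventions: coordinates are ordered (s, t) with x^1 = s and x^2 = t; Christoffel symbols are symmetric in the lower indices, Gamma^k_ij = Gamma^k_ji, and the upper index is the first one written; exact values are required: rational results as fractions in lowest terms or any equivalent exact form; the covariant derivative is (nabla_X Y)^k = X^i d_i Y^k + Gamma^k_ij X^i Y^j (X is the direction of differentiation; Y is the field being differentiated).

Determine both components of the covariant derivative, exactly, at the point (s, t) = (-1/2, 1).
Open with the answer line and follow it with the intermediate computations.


Answer: (nabla_X Y)^s = -47109/3560, (nabla_X Y)^t = -655/103

E = 445/36, F = 0, G = 10609/576 at the point
E_s = -55/3, E_t = 0, F_s = 0, F_t = 0, G_s = -1133/72, G_t = 0
EG - F^2 = 4721005/20736;  g^inv = (20736/4721005) * [[10609/576, 0], [0, 445/36]]
first-kind symbols [ij,l] = (1/2)(d_i g_jl + d_j g_il - d_l g_ij): [ss,s] = E_s/2 = -55/6, [ss,t] = F_s - E_t/2 = 0, [st,s] = E_t/2 = 0, [st,t] = G_s/2 = -1133/144, [tt,s] = F_t - G_s/2 = 1133/144, [tt,t] = G_t/2 = 0
Gamma^s_ij = (G*[ij,s] - F*[ij,t])/(EG - F^2), Gamma^t_ij = (E*[ij,t] - F*[ij,s])/(EG - F^2)
Gamma_sss = -66/89, Gamma_sst = 0, Gamma_stt = 1133/1780, Gamma_tss = 0, Gamma_tst = -44/103, Gamma_ttt = 0
X = (-11/4, 3/2), Y = (-17/6, -1) at the point


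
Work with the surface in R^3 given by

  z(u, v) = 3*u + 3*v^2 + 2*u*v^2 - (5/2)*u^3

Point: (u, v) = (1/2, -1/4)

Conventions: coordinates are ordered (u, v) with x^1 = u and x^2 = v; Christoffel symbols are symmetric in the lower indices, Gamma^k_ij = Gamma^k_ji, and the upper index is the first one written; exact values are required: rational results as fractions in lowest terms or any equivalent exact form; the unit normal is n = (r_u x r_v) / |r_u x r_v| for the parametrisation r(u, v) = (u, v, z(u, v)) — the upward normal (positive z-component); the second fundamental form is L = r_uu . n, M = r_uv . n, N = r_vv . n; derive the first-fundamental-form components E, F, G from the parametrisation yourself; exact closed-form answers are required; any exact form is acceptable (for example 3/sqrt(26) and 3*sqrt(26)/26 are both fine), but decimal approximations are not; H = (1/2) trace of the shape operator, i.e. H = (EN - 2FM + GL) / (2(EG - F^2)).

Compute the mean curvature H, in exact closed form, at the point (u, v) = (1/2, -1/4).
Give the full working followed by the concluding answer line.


z_u = 5/4, z_v = -2, z_uu = -15/2, z_uv = -1, z_vv = 8
E = 41/16, F = -5/2, G = 5; answer radicand W^2 = 105/16
unnormalised second-form numerators: l = -15/2, m = -1, n = 8; L = l/sqrt(105/16), and similarly M = m/sqrt(W^2), N = n/sqrt(W^2)
H = (E*n - 2*F*m + G*l) / (2*(EG - F^2)*sqrt(W^2)); E*n - 2*F*m + G*l = -22, EG - F^2 = 105/16, so H = (-176/105)/sqrt(105/16)

Answer: H = -704*sqrt(105)/11025


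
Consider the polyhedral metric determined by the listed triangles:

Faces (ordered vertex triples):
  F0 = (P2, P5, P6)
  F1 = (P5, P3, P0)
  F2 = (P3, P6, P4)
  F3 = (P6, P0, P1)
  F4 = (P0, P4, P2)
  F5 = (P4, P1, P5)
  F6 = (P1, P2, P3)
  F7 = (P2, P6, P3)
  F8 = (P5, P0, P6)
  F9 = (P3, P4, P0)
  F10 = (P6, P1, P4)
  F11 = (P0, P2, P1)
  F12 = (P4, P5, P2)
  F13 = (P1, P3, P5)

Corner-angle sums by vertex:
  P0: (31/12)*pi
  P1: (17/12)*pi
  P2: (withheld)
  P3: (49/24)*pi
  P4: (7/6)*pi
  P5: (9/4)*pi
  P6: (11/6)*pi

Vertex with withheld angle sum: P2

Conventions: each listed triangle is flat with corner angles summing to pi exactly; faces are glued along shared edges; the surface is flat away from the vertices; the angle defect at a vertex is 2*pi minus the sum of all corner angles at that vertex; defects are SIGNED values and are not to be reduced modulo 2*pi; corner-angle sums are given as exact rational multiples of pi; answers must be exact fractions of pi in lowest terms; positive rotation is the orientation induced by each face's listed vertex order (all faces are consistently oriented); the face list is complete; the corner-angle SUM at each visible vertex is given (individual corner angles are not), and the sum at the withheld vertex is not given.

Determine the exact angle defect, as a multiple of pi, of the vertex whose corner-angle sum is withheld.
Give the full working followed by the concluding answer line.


V = 7, E = 21, F = 14; chi = V - E + F = 0
Gauss-Bonnet: total defect = 2*pi*chi = 0; visible defects sum to (17/24)*pi

Answer: defect(P2) = (-17/24)*pi


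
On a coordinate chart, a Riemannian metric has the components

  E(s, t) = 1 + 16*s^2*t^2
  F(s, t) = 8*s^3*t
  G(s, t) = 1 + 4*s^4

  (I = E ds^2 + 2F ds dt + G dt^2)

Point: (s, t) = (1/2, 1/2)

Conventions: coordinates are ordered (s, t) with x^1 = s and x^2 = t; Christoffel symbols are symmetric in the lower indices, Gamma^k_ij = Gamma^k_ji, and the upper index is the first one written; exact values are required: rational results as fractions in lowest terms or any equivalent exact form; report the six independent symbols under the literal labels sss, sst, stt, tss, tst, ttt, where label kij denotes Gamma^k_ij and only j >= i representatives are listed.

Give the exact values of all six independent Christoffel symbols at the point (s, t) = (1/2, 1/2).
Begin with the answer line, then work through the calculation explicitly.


Answer: Gamma_sss = 8/9, Gamma_sst = 8/9, Gamma_stt = 0, Gamma_tss = 4/9, Gamma_tst = 4/9, Gamma_ttt = 0

E = 2, F = 1/2, G = 5/4 at the point
E_s = 4, E_t = 4, F_s = 3, F_t = 1, G_s = 2, G_t = 0
EG - F^2 = 9/4;  g^inv = (4/9) * [[5/4, -1/2], [-1/2, 2]]
first-kind symbols [ij,l] = (1/2)(d_i g_jl + d_j g_il - d_l g_ij): [ss,s] = E_s/2 = 2, [ss,t] = F_s - E_t/2 = 1, [st,s] = E_t/2 = 2, [st,t] = G_s/2 = 1, [tt,s] = F_t - G_s/2 = 0, [tt,t] = G_t/2 = 0
Gamma^s_ij = (G*[ij,s] - F*[ij,t])/(EG - F^2), Gamma^t_ij = (E*[ij,t] - F*[ij,s])/(EG - F^2)


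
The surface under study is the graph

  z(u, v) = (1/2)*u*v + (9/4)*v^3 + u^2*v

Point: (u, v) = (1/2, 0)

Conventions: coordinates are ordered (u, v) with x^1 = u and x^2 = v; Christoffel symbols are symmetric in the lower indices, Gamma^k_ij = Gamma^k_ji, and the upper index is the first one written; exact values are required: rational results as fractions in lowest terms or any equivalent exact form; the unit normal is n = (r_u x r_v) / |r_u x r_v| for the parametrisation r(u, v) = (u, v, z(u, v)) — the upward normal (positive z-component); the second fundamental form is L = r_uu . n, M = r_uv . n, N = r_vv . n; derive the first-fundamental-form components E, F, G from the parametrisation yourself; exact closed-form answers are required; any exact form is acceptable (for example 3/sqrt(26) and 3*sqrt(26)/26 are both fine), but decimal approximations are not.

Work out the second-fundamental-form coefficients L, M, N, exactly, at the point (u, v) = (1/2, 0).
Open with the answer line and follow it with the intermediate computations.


Answer: L = 0, M = 3*sqrt(5)/5, N = 0

z_u = 0, z_v = 1/2, z_uu = 0, z_uv = 3/2, z_vv = 0
E = 1, F = 0, G = 5/4; answer radicand W^2 = 5/4
unnormalised second-form numerators: l = 0, m = 3/2, n = 0; L = l/sqrt(5/4), and similarly M = m/sqrt(W^2), N = n/sqrt(W^2)


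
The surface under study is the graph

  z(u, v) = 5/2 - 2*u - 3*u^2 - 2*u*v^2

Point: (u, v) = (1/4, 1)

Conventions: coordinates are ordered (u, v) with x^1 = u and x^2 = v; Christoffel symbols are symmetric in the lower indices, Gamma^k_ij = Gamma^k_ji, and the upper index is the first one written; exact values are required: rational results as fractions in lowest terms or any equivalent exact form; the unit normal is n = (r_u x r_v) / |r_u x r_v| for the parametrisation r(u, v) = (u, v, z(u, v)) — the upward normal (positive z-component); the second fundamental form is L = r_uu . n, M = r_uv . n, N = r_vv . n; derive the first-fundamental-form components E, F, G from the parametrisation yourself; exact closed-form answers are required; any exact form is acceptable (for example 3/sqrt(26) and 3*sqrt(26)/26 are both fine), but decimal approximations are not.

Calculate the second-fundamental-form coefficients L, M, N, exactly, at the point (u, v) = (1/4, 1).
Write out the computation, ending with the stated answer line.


z_u = -11/2, z_v = -1, z_uu = -6, z_uv = -4, z_vv = -1
E = 125/4, F = 11/2, G = 2; answer radicand W^2 = 129/4
unnormalised second-form numerators: l = -6, m = -4, n = -1; L = l/sqrt(129/4), and similarly M = m/sqrt(W^2), N = n/sqrt(W^2)

Answer: L = -4*sqrt(129)/43, M = -8*sqrt(129)/129, N = -2*sqrt(129)/129


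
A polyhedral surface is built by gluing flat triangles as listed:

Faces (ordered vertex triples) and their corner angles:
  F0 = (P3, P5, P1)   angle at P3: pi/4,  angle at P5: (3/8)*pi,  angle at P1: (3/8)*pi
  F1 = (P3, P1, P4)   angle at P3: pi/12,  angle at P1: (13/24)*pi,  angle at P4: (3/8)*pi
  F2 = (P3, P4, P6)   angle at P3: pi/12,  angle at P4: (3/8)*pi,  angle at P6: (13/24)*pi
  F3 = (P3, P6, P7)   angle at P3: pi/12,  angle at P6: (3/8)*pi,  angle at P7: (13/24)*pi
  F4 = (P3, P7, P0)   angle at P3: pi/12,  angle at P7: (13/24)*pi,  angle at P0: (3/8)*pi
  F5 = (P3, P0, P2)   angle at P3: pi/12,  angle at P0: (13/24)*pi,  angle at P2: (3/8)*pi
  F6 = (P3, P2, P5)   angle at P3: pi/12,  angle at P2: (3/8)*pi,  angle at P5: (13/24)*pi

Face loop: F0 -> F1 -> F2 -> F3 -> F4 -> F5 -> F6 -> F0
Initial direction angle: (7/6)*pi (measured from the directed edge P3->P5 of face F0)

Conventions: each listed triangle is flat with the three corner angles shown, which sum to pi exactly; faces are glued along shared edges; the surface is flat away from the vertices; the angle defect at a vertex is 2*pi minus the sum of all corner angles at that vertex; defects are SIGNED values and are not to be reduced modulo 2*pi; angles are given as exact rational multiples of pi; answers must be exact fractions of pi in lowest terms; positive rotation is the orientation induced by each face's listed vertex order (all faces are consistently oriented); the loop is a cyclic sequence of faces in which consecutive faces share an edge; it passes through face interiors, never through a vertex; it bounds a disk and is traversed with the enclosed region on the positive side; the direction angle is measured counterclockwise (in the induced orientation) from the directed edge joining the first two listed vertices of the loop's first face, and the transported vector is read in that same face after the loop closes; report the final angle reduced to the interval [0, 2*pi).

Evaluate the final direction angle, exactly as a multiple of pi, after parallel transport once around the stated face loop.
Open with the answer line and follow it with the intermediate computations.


Answer: final direction angle = (5/12)*pi

enclosed vertex P3: corner angles sum to (3/4)*pi, defect = 2*pi - (3/4)*pi = (5/4)*pi
adding the enclosed defects to the starting angle (mod 2*pi, induced orientation) gives the holonomy
final angle = (7/6)*pi + (5/4)*pi = (5/12)*pi (mod 2*pi)


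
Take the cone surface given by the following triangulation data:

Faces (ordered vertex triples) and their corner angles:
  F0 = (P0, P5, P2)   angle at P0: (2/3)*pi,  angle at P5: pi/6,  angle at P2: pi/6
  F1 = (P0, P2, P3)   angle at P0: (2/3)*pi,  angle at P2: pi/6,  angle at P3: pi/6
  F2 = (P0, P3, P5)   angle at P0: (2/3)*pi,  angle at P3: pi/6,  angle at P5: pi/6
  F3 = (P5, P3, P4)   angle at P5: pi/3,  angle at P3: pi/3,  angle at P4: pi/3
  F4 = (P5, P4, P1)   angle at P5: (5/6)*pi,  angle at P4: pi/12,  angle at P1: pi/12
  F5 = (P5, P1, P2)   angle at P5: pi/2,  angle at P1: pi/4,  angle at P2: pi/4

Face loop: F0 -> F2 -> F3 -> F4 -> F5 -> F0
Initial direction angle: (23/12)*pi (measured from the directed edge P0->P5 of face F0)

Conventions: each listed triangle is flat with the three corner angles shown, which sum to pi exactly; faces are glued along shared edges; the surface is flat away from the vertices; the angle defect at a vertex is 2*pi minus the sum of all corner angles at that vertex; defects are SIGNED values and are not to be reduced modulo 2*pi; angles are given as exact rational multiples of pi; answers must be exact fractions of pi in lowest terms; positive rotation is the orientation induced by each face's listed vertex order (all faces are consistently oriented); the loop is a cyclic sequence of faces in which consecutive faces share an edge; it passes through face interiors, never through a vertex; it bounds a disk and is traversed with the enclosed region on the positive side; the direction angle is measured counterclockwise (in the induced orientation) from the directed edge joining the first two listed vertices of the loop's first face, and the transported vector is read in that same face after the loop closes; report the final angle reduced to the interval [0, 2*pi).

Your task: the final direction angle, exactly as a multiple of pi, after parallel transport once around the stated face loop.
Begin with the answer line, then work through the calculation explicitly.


Answer: final direction angle = (23/12)*pi

enclosed vertex P5: corner angles sum to 2*pi, defect = 2*pi - 2*pi = 0
summing the enclosed defects onto the initial angle, mod 2*pi in the induced orientation:
final angle = (23/12)*pi + 0 = (23/12)*pi (mod 2*pi)
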